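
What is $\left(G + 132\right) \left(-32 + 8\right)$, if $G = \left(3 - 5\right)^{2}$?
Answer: $-3264$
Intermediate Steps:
$G = 4$ ($G = \left(-2\right)^{2} = 4$)
$\left(G + 132\right) \left(-32 + 8\right) = \left(4 + 132\right) \left(-32 + 8\right) = 136 \left(-24\right) = -3264$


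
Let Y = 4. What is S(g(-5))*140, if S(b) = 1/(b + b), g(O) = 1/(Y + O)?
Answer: -70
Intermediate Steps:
g(O) = 1/(4 + O)
S(b) = 1/(2*b)
S(g(-5))*140 = (1/(2*(1/(4 - 5))))*140 = (1/(2*(1/(-1))))*140 = ((½)/(-1))*140 = ((½)*(-1))*140 = -½*140 = -70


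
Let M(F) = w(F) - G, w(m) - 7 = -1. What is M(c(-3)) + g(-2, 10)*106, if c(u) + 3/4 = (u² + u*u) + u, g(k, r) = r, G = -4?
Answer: 1070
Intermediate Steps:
w(m) = 6 (w(m) = 7 - 1 = 6)
c(u) = -¾ + u + 2*u² (c(u) = -¾ + ((u² + u*u) + u) = -¾ + ((u² + u²) + u) = -¾ + (2*u² + u) = -¾ + (u + 2*u²) = -¾ + u + 2*u²)
M(F) = 10 (M(F) = 6 - 1*(-4) = 6 + 4 = 10)
M(c(-3)) + g(-2, 10)*106 = 10 + 10*106 = 10 + 1060 = 1070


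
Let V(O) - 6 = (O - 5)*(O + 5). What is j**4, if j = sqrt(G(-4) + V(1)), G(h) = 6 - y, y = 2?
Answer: 196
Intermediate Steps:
G(h) = 4 (G(h) = 6 - 1*2 = 6 - 2 = 4)
V(O) = 6 + (-5 + O)*(5 + O) (V(O) = 6 + (O - 5)*(O + 5) = 6 + (-5 + O)*(5 + O))
j = I*sqrt(14) (j = sqrt(4 + (-19 + 1**2)) = sqrt(4 + (-19 + 1)) = sqrt(4 - 18) = sqrt(-14) = I*sqrt(14) ≈ 3.7417*I)
j**4 = (I*sqrt(14))**4 = 196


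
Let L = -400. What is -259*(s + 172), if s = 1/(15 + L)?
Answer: -2450103/55 ≈ -44547.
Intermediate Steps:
s = -1/385 (s = 1/(15 - 400) = 1/(-385) = -1/385 ≈ -0.0025974)
-259*(s + 172) = -259*(-1/385 + 172) = -259*66219/385 = -2450103/55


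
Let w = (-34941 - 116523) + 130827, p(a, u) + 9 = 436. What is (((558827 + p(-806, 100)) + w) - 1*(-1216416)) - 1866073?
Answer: -111040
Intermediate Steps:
p(a, u) = 427 (p(a, u) = -9 + 436 = 427)
w = -20637 (w = -151464 + 130827 = -20637)
(((558827 + p(-806, 100)) + w) - 1*(-1216416)) - 1866073 = (((558827 + 427) - 20637) - 1*(-1216416)) - 1866073 = ((559254 - 20637) + 1216416) - 1866073 = (538617 + 1216416) - 1866073 = 1755033 - 1866073 = -111040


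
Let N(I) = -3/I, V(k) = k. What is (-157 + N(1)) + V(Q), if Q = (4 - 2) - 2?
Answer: -160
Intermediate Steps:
Q = 0 (Q = 2 - 2 = 0)
(-157 + N(1)) + V(Q) = (-157 - 3/1) + 0 = (-157 - 3*1) + 0 = (-157 - 3) + 0 = -160 + 0 = -160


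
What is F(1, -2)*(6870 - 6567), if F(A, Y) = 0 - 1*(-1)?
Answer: 303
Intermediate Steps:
F(A, Y) = 1 (F(A, Y) = 0 + 1 = 1)
F(1, -2)*(6870 - 6567) = 1*(6870 - 6567) = 1*303 = 303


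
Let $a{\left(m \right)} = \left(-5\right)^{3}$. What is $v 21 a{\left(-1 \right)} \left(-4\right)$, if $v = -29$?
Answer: $-304500$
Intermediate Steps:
$a{\left(m \right)} = -125$
$v 21 a{\left(-1 \right)} \left(-4\right) = \left(-29\right) 21 \left(\left(-125\right) \left(-4\right)\right) = \left(-609\right) 500 = -304500$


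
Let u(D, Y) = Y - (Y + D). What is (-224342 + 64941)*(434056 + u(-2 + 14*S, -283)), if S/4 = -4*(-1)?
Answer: -69153573434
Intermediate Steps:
S = 16 (S = 4*(-4*(-1)) = 4*4 = 16)
u(D, Y) = -D (u(D, Y) = Y - (D + Y) = Y + (-D - Y) = -D)
(-224342 + 64941)*(434056 + u(-2 + 14*S, -283)) = (-224342 + 64941)*(434056 - (-2 + 14*16)) = -159401*(434056 - (-2 + 224)) = -159401*(434056 - 1*222) = -159401*(434056 - 222) = -159401*433834 = -69153573434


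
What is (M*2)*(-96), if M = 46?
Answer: -8832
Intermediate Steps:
(M*2)*(-96) = (46*2)*(-96) = 92*(-96) = -8832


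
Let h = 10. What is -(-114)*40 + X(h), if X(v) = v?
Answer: 4570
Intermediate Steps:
-(-114)*40 + X(h) = -(-114)*40 + 10 = -114*(-40) + 10 = 4560 + 10 = 4570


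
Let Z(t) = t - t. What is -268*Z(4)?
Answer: 0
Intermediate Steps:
Z(t) = 0
-268*Z(4) = -268*0 = 0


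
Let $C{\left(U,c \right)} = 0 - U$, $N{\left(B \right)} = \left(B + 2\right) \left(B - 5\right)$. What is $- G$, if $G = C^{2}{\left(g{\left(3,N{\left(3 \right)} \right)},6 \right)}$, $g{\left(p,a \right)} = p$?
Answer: $-9$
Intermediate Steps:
$N{\left(B \right)} = \left(-5 + B\right) \left(2 + B\right)$ ($N{\left(B \right)} = \left(2 + B\right) \left(-5 + B\right) = \left(-5 + B\right) \left(2 + B\right)$)
$C{\left(U,c \right)} = - U$
$G = 9$ ($G = \left(\left(-1\right) 3\right)^{2} = \left(-3\right)^{2} = 9$)
$- G = \left(-1\right) 9 = -9$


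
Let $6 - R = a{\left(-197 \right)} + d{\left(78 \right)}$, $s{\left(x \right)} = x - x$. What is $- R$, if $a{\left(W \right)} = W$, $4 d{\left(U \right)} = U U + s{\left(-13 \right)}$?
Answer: $1318$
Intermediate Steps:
$s{\left(x \right)} = 0$
$d{\left(U \right)} = \frac{U^{2}}{4}$ ($d{\left(U \right)} = \frac{U U + 0}{4} = \frac{U^{2} + 0}{4} = \frac{U^{2}}{4}$)
$R = -1318$ ($R = 6 - \left(-197 + \frac{78^{2}}{4}\right) = 6 - \left(-197 + \frac{1}{4} \cdot 6084\right) = 6 - \left(-197 + 1521\right) = 6 - 1324 = -1318$)
$- R = \left(-1\right) \left(-1318\right) = 1318$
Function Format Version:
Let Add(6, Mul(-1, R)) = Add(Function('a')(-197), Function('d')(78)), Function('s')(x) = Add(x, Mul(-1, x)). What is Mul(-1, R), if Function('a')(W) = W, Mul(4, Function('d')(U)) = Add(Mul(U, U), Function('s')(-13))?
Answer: 1318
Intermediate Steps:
Function('s')(x) = 0
Function('d')(U) = Mul(Rational(1, 4), Pow(U, 2)) (Function('d')(U) = Mul(Rational(1, 4), Add(Mul(U, U), 0)) = Mul(Rational(1, 4), Add(Pow(U, 2), 0)) = Mul(Rational(1, 4), Pow(U, 2)))
R = -1318 (R = Add(6, Mul(-1, Add(-197, Mul(Rational(1, 4), Pow(78, 2))))) = Add(6, Mul(-1, Add(-197, Mul(Rational(1, 4), 6084)))) = Add(6, Mul(-1, Add(-197, 1521))) = Add(6, Mul(-1, 1324)) = Add(6, -1324) = -1318)
Mul(-1, R) = Mul(-1, -1318) = 1318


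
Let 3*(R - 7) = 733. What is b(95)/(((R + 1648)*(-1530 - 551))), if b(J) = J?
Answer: -285/11857538 ≈ -2.4035e-5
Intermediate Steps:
R = 754/3 (R = 7 + (⅓)*733 = 7 + 733/3 = 754/3 ≈ 251.33)
b(95)/(((R + 1648)*(-1530 - 551))) = 95/(((754/3 + 1648)*(-1530 - 551))) = 95/(((5698/3)*(-2081))) = 95/(-11857538/3) = 95*(-3/11857538) = -285/11857538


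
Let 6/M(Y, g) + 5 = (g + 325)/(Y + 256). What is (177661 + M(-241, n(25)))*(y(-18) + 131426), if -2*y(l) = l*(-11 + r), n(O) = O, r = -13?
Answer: 256420370266/11 ≈ 2.3311e+10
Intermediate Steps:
y(l) = 12*l (y(l) = -l*(-11 - 13)/2 = -l*(-24)/2 = -(-12)*l = 12*l)
M(Y, g) = 6/(-5 + (325 + g)/(256 + Y)) (M(Y, g) = 6/(-5 + (g + 325)/(Y + 256)) = 6/(-5 + (325 + g)/(256 + Y)))
(177661 + M(-241, n(25)))*(y(-18) + 131426) = (177661 + 6*(256 - 241)/(-955 + 25 - 5*(-241)))*(12*(-18) + 131426) = (177661 + 6*15/(-955 + 25 + 1205))*(-216 + 131426) = (177661 + 6*15/275)*131210 = (177661 + 6*(1/275)*15)*131210 = (177661 + 18/55)*131210 = (9771373/55)*131210 = 256420370266/11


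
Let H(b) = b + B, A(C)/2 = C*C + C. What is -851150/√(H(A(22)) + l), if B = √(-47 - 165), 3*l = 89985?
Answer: -851150/√(31007 + 2*I*√53) ≈ -4833.7 + 1.1349*I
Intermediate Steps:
l = 29995 (l = (⅓)*89985 = 29995)
B = 2*I*√53 (B = √(-212) = 2*I*√53 ≈ 14.56*I)
A(C) = 2*C + 2*C² (A(C) = 2*(C*C + C) = 2*(C² + C) = 2*(C + C²) = 2*C + 2*C²)
H(b) = b + 2*I*√53
-851150/√(H(A(22)) + l) = -851150/√((2*22*(1 + 22) + 2*I*√53) + 29995) = -851150/√((2*22*23 + 2*I*√53) + 29995) = -851150/√((1012 + 2*I*√53) + 29995) = -851150/√(31007 + 2*I*√53)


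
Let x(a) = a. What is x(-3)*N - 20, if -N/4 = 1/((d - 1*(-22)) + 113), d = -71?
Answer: -317/16 ≈ -19.813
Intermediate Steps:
N = -1/16 (N = -4/((-71 - 1*(-22)) + 113) = -4/((-71 + 22) + 113) = -4/(-49 + 113) = -4/64 = -4*1/64 = -1/16 ≈ -0.062500)
x(-3)*N - 20 = -3*(-1/16) - 20 = 3/16 - 20 = -317/16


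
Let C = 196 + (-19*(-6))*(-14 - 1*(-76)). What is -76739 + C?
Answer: -69475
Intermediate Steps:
C = 7264 (C = 196 + 114*(-14 + 76) = 196 + 114*62 = 196 + 7068 = 7264)
-76739 + C = -76739 + 7264 = -69475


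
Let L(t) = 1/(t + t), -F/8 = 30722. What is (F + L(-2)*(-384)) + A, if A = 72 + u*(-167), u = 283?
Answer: -292869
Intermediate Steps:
F = -245776 (F = -8*30722 = -245776)
L(t) = 1/(2*t)
A = -47189 (A = 72 + 283*(-167) = 72 - 47261 = -47189)
(F + L(-2)*(-384)) + A = (-245776 + ((½)/(-2))*(-384)) - 47189 = (-245776 + ((½)*(-½))*(-384)) - 47189 = (-245776 - ¼*(-384)) - 47189 = (-245776 + 96) - 47189 = -245680 - 47189 = -292869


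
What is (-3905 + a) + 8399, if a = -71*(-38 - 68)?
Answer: 12020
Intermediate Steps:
a = 7526 (a = -71*(-106) = 7526)
(-3905 + a) + 8399 = (-3905 + 7526) + 8399 = 3621 + 8399 = 12020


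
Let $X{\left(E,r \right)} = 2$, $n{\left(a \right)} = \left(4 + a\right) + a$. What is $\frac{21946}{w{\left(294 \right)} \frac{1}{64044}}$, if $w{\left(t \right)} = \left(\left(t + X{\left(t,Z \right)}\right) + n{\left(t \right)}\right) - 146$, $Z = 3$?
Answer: $\frac{702754812}{371} \approx 1.8942 \cdot 10^{6}$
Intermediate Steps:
$n{\left(a \right)} = 4 + 2 a$
$w{\left(t \right)} = -140 + 3 t$ ($w{\left(t \right)} = \left(\left(t + 2\right) + \left(4 + 2 t\right)\right) - 146 = \left(\left(2 + t\right) + \left(4 + 2 t\right)\right) - 146 = \left(6 + 3 t\right) - 146 = -140 + 3 t$)
$\frac{21946}{w{\left(294 \right)} \frac{1}{64044}} = \frac{21946}{\left(-140 + 3 \cdot 294\right) \frac{1}{64044}} = \frac{21946}{\left(-140 + 882\right) \frac{1}{64044}} = \frac{21946}{742 \cdot \frac{1}{64044}} = \frac{21946}{\frac{371}{32022}} = 21946 \cdot \frac{32022}{371} = \frac{702754812}{371}$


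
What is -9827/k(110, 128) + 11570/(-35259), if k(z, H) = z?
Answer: -347762893/3878490 ≈ -89.665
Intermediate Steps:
-9827/k(110, 128) + 11570/(-35259) = -9827/110 + 11570/(-35259) = -9827*1/110 + 11570*(-1/35259) = -9827/110 - 11570/35259 = -347762893/3878490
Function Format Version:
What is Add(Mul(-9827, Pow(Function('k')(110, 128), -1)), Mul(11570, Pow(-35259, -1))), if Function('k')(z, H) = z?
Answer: Rational(-347762893, 3878490) ≈ -89.665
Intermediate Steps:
Add(Mul(-9827, Pow(Function('k')(110, 128), -1)), Mul(11570, Pow(-35259, -1))) = Add(Mul(-9827, Pow(110, -1)), Mul(11570, Pow(-35259, -1))) = Add(Mul(-9827, Rational(1, 110)), Mul(11570, Rational(-1, 35259))) = Add(Rational(-9827, 110), Rational(-11570, 35259)) = Rational(-347762893, 3878490)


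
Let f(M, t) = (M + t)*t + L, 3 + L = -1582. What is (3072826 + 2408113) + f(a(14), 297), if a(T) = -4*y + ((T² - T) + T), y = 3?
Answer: 5622211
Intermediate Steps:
L = -1585 (L = -3 - 1582 = -1585)
a(T) = -12 + T² (a(T) = -4*3 + ((T² - T) + T) = -12 + T²)
f(M, t) = -1585 + t*(M + t) (f(M, t) = (M + t)*t - 1585 = t*(M + t) - 1585 = -1585 + t*(M + t))
(3072826 + 2408113) + f(a(14), 297) = (3072826 + 2408113) + (-1585 + 297² + (-12 + 14²)*297) = 5480939 + (-1585 + 88209 + (-12 + 196)*297) = 5480939 + (-1585 + 88209 + 184*297) = 5480939 + (-1585 + 88209 + 54648) = 5480939 + 141272 = 5622211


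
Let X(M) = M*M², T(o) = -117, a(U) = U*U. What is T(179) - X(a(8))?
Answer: -262261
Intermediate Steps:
a(U) = U²
X(M) = M³
T(179) - X(a(8)) = -117 - (8²)³ = -117 - 1*64³ = -117 - 1*262144 = -117 - 262144 = -262261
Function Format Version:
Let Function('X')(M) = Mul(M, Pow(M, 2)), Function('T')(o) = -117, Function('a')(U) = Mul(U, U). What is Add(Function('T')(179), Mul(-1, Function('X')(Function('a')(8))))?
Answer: -262261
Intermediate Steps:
Function('a')(U) = Pow(U, 2)
Function('X')(M) = Pow(M, 3)
Add(Function('T')(179), Mul(-1, Function('X')(Function('a')(8)))) = Add(-117, Mul(-1, Pow(Pow(8, 2), 3))) = Add(-117, Mul(-1, Pow(64, 3))) = Add(-117, Mul(-1, 262144)) = Add(-117, -262144) = -262261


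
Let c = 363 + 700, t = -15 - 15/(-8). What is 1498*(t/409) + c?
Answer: 1660423/1636 ≈ 1014.9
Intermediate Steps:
t = -105/8 (t = -15 - 15*(-1)/8 = -15 - 1*(-15/8) = -15 + 15/8 = -105/8 ≈ -13.125)
c = 1063
1498*(t/409) + c = 1498*(-105/8/409) + 1063 = 1498*(-105/8*1/409) + 1063 = 1498*(-105/3272) + 1063 = -78645/1636 + 1063 = 1660423/1636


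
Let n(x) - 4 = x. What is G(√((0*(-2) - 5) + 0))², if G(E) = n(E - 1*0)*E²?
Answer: 275 + 200*I*√5 ≈ 275.0 + 447.21*I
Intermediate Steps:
n(x) = 4 + x
G(E) = E²*(4 + E) (G(E) = (4 + (E - 1*0))*E² = (4 + (E + 0))*E² = (4 + E)*E² = E²*(4 + E))
G(√((0*(-2) - 5) + 0))² = ((√((0*(-2) - 5) + 0))²*(4 + √((0*(-2) - 5) + 0)))² = ((√((0 - 5) + 0))²*(4 + √((0 - 5) + 0)))² = ((√(-5 + 0))²*(4 + √(-5 + 0)))² = ((√(-5))²*(4 + √(-5)))² = ((I*√5)²*(4 + I*√5))² = (-5*(4 + I*√5))² = (-20 - 5*I*√5)²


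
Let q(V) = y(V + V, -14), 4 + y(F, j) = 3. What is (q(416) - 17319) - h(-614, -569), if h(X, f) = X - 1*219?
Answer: -16487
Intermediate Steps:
h(X, f) = -219 + X (h(X, f) = X - 219 = -219 + X)
y(F, j) = -1 (y(F, j) = -4 + 3 = -1)
q(V) = -1
(q(416) - 17319) - h(-614, -569) = (-1 - 17319) - (-219 - 614) = -17320 - 1*(-833) = -17320 + 833 = -16487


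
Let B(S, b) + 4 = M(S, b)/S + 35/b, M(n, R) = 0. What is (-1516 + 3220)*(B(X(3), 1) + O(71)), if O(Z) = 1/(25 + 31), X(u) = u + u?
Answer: 369981/7 ≈ 52854.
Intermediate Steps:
X(u) = 2*u
B(S, b) = -4 + 35/b (B(S, b) = -4 + (0/S + 35/b) = -4 + (0 + 35/b) = -4 + 35/b)
O(Z) = 1/56
(-1516 + 3220)*(B(X(3), 1) + O(71)) = (-1516 + 3220)*((-4 + 35/1) + 1/56) = 1704*((-4 + 35*1) + 1/56) = 1704*((-4 + 35) + 1/56) = 1704*(31 + 1/56) = 1704*(1737/56) = 369981/7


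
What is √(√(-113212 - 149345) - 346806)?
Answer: √(-346806 + 3*I*√29173) ≈ 0.435 + 588.9*I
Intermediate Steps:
√(√(-113212 - 149345) - 346806) = √(√(-262557) - 346806) = √(3*I*√29173 - 346806) = √(-346806 + 3*I*√29173)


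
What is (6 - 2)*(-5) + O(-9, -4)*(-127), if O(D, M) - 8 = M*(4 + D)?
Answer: -3576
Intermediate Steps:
O(D, M) = 8 + M*(4 + D)
(6 - 2)*(-5) + O(-9, -4)*(-127) = (6 - 2)*(-5) + (8 + 4*(-4) - 9*(-4))*(-127) = 4*(-5) + (8 - 16 + 36)*(-127) = -20 + 28*(-127) = -20 - 3556 = -3576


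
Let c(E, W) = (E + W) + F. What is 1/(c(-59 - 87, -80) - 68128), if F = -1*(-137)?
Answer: -1/68217 ≈ -1.4659e-5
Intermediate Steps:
F = 137
c(E, W) = 137 + E + W (c(E, W) = (E + W) + 137 = 137 + E + W)
1/(c(-59 - 87, -80) - 68128) = 1/((137 + (-59 - 87) - 80) - 68128) = 1/((137 - 146 - 80) - 68128) = 1/(-89 - 68128) = 1/(-68217) = -1/68217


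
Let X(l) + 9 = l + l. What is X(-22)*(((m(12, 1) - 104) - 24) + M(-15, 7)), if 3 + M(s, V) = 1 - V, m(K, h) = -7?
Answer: 7632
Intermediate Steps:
X(l) = -9 + 2*l (X(l) = -9 + (l + l) = -9 + 2*l)
M(s, V) = -2 - V (M(s, V) = -3 + (1 - V) = -2 - V)
X(-22)*(((m(12, 1) - 104) - 24) + M(-15, 7)) = (-9 + 2*(-22))*(((-7 - 104) - 24) + (-2 - 1*7)) = (-9 - 44)*((-111 - 24) + (-2 - 7)) = -53*(-135 - 9) = -53*(-144) = 7632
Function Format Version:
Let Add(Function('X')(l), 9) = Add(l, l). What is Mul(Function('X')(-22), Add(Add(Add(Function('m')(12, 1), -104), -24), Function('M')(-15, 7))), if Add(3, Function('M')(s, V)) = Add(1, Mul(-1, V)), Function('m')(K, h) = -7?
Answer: 7632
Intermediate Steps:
Function('X')(l) = Add(-9, Mul(2, l)) (Function('X')(l) = Add(-9, Add(l, l)) = Add(-9, Mul(2, l)))
Function('M')(s, V) = Add(-2, Mul(-1, V)) (Function('M')(s, V) = Add(-3, Add(1, Mul(-1, V))) = Add(-2, Mul(-1, V)))
Mul(Function('X')(-22), Add(Add(Add(Function('m')(12, 1), -104), -24), Function('M')(-15, 7))) = Mul(Add(-9, Mul(2, -22)), Add(Add(Add(-7, -104), -24), Add(-2, Mul(-1, 7)))) = Mul(Add(-9, -44), Add(Add(-111, -24), Add(-2, -7))) = Mul(-53, Add(-135, -9)) = Mul(-53, -144) = 7632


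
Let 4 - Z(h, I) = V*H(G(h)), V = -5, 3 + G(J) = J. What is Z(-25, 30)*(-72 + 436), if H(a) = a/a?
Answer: 3276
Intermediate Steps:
G(J) = -3 + J
H(a) = 1
Z(h, I) = 9 (Z(h, I) = 4 - (-5) = 4 - 1*(-5) = 4 + 5 = 9)
Z(-25, 30)*(-72 + 436) = 9*(-72 + 436) = 9*364 = 3276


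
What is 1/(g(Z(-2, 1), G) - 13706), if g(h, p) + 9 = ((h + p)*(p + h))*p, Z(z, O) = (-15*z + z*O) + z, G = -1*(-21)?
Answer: 1/32674 ≈ 3.0605e-5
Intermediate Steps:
G = 21
Z(z, O) = -14*z + O*z (Z(z, O) = (-15*z + O*z) + z = -14*z + O*z)
g(h, p) = -9 + p*(h + p)² (g(h, p) = -9 + ((h + p)*(p + h))*p = -9 + ((h + p)*(h + p))*p = -9 + (h + p)²*p = -9 + p*(h + p)²)
1/(g(Z(-2, 1), G) - 13706) = 1/((-9 + 21*(-2*(-14 + 1) + 21)²) - 13706) = 1/((-9 + 21*(-2*(-13) + 21)²) - 13706) = 1/((-9 + 21*(26 + 21)²) - 13706) = 1/((-9 + 21*47²) - 13706) = 1/((-9 + 21*2209) - 13706) = 1/((-9 + 46389) - 13706) = 1/(46380 - 13706) = 1/32674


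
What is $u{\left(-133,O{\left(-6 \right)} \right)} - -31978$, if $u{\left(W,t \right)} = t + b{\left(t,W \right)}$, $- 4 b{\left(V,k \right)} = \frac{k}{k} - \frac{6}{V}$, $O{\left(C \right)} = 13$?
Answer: $\frac{1663525}{52} \approx 31991.0$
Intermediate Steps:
$b{\left(V,k \right)} = - \frac{1}{4} + \frac{3}{2 V}$ ($b{\left(V,k \right)} = - \frac{\frac{k}{k} - \frac{6}{V}}{4} = - \frac{1 - \frac{6}{V}}{4} = - \frac{1}{4} + \frac{3}{2 V}$)
$u{\left(W,t \right)} = t + \frac{6 - t}{4 t}$
$u{\left(-133,O{\left(-6 \right)} \right)} - -31978 = \left(- \frac{1}{4} + 13 + \frac{3}{2 \cdot 13}\right) - -31978 = \left(- \frac{1}{4} + 13 + \frac{3}{2} \cdot \frac{1}{13}\right) + 31978 = \left(- \frac{1}{4} + 13 + \frac{3}{26}\right) + 31978 = \frac{669}{52} + 31978 = \frac{1663525}{52}$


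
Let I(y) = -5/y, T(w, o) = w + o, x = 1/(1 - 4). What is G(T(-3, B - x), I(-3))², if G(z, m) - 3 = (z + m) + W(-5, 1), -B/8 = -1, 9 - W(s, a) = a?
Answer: 324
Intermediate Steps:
W(s, a) = 9 - a
x = -⅓ (x = 1/(-3) = -⅓ ≈ -0.33333)
B = 8 (B = -8*(-1) = 8)
T(w, o) = o + w
G(z, m) = 11 + m + z (G(z, m) = 3 + ((z + m) + (9 - 1*1)) = 3 + ((m + z) + (9 - 1)) = 3 + ((m + z) + 8) = 3 + (8 + m + z) = 11 + m + z)
G(T(-3, B - x), I(-3))² = (11 - 5/(-3) + ((8 - 1*(-⅓)) - 3))² = (11 - 5*(-⅓) + ((8 + ⅓) - 3))² = (11 + 5/3 + (25/3 - 3))² = (11 + 5/3 + 16/3)² = 18² = 324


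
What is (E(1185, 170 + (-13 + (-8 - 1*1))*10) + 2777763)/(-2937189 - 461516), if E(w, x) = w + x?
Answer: -2778898/3398705 ≈ -0.81763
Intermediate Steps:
(E(1185, 170 + (-13 + (-8 - 1*1))*10) + 2777763)/(-2937189 - 461516) = ((1185 + (170 + (-13 + (-8 - 1*1))*10)) + 2777763)/(-2937189 - 461516) = ((1185 + (170 + (-13 + (-8 - 1))*10)) + 2777763)/(-3398705) = ((1185 + (170 + (-13 - 9)*10)) + 2777763)*(-1/3398705) = ((1185 + (170 - 22*10)) + 2777763)*(-1/3398705) = ((1185 + (170 - 220)) + 2777763)*(-1/3398705) = ((1185 - 50) + 2777763)*(-1/3398705) = (1135 + 2777763)*(-1/3398705) = 2778898*(-1/3398705) = -2778898/3398705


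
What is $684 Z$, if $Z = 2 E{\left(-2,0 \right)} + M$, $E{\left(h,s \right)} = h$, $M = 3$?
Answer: $-684$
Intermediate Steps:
$Z = -1$ ($Z = 2 \left(-2\right) + 3 = -4 + 3 = -1$)
$684 Z = 684 \left(-1\right) = -684$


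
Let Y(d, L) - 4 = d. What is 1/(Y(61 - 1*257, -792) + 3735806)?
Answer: 1/3735614 ≈ 2.6769e-7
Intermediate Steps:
Y(d, L) = 4 + d
1/(Y(61 - 1*257, -792) + 3735806) = 1/((4 + (61 - 1*257)) + 3735806) = 1/((4 + (61 - 257)) + 3735806) = 1/((4 - 196) + 3735806) = 1/(-192 + 3735806) = 1/3735614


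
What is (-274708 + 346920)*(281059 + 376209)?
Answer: 47462636816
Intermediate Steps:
(-274708 + 346920)*(281059 + 376209) = 72212*657268 = 47462636816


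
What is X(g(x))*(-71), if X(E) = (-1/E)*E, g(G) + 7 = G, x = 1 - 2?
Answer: 71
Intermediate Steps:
x = -1
g(G) = -7 + G
X(E) = -1
X(g(x))*(-71) = -1*(-71) = 71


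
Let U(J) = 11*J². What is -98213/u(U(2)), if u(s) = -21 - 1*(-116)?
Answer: -98213/95 ≈ -1033.8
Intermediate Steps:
u(s) = 95 (u(s) = -21 + 116 = 95)
-98213/u(U(2)) = -98213/95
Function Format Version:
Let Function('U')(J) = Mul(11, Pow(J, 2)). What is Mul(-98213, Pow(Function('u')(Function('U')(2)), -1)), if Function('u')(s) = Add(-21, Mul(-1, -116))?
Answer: Rational(-98213, 95) ≈ -1033.8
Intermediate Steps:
Function('u')(s) = 95 (Function('u')(s) = Add(-21, 116) = 95)
Mul(-98213, Pow(Function('u')(Function('U')(2)), -1)) = Mul(-98213, Pow(95, -1)) = Mul(-98213, Rational(1, 95)) = Rational(-98213, 95)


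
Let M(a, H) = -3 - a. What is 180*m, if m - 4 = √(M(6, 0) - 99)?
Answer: 720 + 1080*I*√3 ≈ 720.0 + 1870.6*I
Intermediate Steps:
m = 4 + 6*I*√3 (m = 4 + √((-3 - 1*6) - 99) = 4 + √((-3 - 6) - 99) = 4 + √(-9 - 99) = 4 + √(-108) = 4 + 6*I*√3 ≈ 4.0 + 10.392*I)
180*m = 180*(4 + 6*I*√3) = 720 + 1080*I*√3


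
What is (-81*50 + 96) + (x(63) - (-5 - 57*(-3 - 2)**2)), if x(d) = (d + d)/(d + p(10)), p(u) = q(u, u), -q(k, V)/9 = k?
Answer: -7586/3 ≈ -2528.7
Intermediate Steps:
q(k, V) = -9*k
p(u) = -9*u
x(d) = 2*d/(-90 + d) (x(d) = (d + d)/(d - 9*10) = (2*d)/(d - 90) = (2*d)/(-90 + d) = 2*d/(-90 + d))
(-81*50 + 96) + (x(63) - (-5 - 57*(-3 - 2)**2)) = (-81*50 + 96) + (2*63/(-90 + 63) - (-5 - 57*(-3 - 2)**2)) = (-4050 + 96) + (2*63/(-27) - (-5 - 57*(-5)**2)) = -3954 + (2*63*(-1/27) - (-5 - 57*25)) = -3954 + (-14/3 - (-5 - 1425)) = -3954 + (-14/3 - 1*(-1430)) = -3954 + (-14/3 + 1430) = -3954 + 4276/3 = -7586/3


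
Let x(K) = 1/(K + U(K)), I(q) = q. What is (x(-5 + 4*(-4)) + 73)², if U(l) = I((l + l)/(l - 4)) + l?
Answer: 5410926481/1016064 ≈ 5325.4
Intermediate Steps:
U(l) = l + 2*l/(-4 + l) (U(l) = (l + l)/(l - 4) + l = (2*l)/(-4 + l) + l = 2*l/(-4 + l) + l = l + 2*l/(-4 + l))
x(K) = 1/(K + K*(-2 + K)/(-4 + K))
(x(-5 + 4*(-4)) + 73)² = ((-4 + (-5 + 4*(-4)))/(2*(-5 + 4*(-4))*(-3 + (-5 + 4*(-4)))) + 73)² = ((-4 + (-5 - 16))/(2*(-5 - 16)*(-3 + (-5 - 16))) + 73)² = ((½)*(-4 - 21)/(-21*(-3 - 21)) + 73)² = ((½)*(-1/21)*(-25)/(-24) + 73)² = ((½)*(-1/21)*(-1/24)*(-25) + 73)² = (-25/1008 + 73)² = (73559/1008)² = 5410926481/1016064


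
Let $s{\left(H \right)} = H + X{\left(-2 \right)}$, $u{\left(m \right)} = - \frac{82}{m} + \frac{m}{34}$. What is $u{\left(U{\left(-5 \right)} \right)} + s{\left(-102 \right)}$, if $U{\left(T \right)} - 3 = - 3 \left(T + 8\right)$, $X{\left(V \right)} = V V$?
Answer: $- \frac{4310}{51} \approx -84.51$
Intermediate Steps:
$X{\left(V \right)} = V^{2}$
$U{\left(T \right)} = -21 - 3 T$ ($U{\left(T \right)} = 3 - 3 \left(T + 8\right) = 3 - 3 \left(8 + T\right) = 3 - \left(24 + 3 T\right) = -21 - 3 T$)
$u{\left(m \right)} = - \frac{82}{m} + \frac{m}{34}$ ($u{\left(m \right)} = - \frac{82}{m} + m \frac{1}{34} = - \frac{82}{m} + \frac{m}{34}$)
$s{\left(H \right)} = 4 + H$ ($s{\left(H \right)} = H + \left(-2\right)^{2} = H + 4 = 4 + H$)
$u{\left(U{\left(-5 \right)} \right)} + s{\left(-102 \right)} = \left(- \frac{82}{-21 - -15} + \frac{-21 - -15}{34}\right) + \left(4 - 102\right) = \left(- \frac{82}{-21 + 15} + \frac{-21 + 15}{34}\right) - 98 = \left(- \frac{82}{-6} + \frac{1}{34} \left(-6\right)\right) - 98 = \left(\left(-82\right) \left(- \frac{1}{6}\right) - \frac{3}{17}\right) - 98 = \left(\frac{41}{3} - \frac{3}{17}\right) - 98 = \frac{688}{51} - 98 = - \frac{4310}{51}$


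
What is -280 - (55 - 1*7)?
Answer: -328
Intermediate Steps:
-280 - (55 - 1*7) = -280 - (55 - 7) = -280 - 1*48 = -280 - 48 = -328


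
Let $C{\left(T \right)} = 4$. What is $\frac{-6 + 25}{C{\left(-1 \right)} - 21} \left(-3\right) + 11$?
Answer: $\frac{244}{17} \approx 14.353$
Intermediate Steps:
$\frac{-6 + 25}{C{\left(-1 \right)} - 21} \left(-3\right) + 11 = \frac{-6 + 25}{4 - 21} \left(-3\right) + 11 = \frac{19}{-17} \left(-3\right) + 11 = 19 \left(- \frac{1}{17}\right) \left(-3\right) + 11 = \left(- \frac{19}{17}\right) \left(-3\right) + 11 = \frac{57}{17} + 11 = \frac{244}{17}$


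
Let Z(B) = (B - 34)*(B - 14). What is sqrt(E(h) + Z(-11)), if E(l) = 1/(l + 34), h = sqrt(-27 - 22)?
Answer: sqrt(1633569095 - 8435*I)/1205 ≈ 33.541 - 8.6596e-5*I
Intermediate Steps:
h = 7*I (h = sqrt(-49) = 7*I ≈ 7.0*I)
E(l) = 1/(34 + l)
Z(B) = (-34 + B)*(-14 + B)
sqrt(E(h) + Z(-11)) = sqrt(1/(34 + 7*I) + (476 + (-11)**2 - 48*(-11))) = sqrt((34 - 7*I)/1205 + (476 + 121 + 528)) = sqrt((34 - 7*I)/1205 + 1125) = sqrt(1125 + (34 - 7*I)/1205)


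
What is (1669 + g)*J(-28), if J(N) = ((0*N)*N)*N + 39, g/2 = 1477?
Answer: 180297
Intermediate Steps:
g = 2954 (g = 2*1477 = 2954)
J(N) = 39 (J(N) = (0*N)*N + 39 = 0*N + 39 = 0 + 39 = 39)
(1669 + g)*J(-28) = (1669 + 2954)*39 = 4623*39 = 180297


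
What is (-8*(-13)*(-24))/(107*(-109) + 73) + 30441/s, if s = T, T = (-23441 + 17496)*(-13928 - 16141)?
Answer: 14884609429/69061025865 ≈ 0.21553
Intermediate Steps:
T = 178760205 (T = -5945*(-30069) = 178760205)
s = 178760205
(-8*(-13)*(-24))/(107*(-109) + 73) + 30441/s = (-8*(-13)*(-24))/(107*(-109) + 73) + 30441/178760205 = (104*(-24))/(-11663 + 73) + 30441*(1/178760205) = -2496/(-11590) + 10147/59586735 = -2496*(-1/11590) + 10147/59586735 = 1248/5795 + 10147/59586735 = 14884609429/69061025865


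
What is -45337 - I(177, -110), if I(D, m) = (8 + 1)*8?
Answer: -45409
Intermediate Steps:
I(D, m) = 72 (I(D, m) = 9*8 = 72)
-45337 - I(177, -110) = -45337 - 1*72 = -45337 - 72 = -45409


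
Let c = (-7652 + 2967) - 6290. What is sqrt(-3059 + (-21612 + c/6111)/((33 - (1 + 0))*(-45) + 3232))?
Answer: I*sqrt(3262199406355)/32592 ≈ 55.417*I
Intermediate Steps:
c = -10975 (c = -4685 - 6290 = -10975)
sqrt(-3059 + (-21612 + c/6111)/((33 - (1 + 0))*(-45) + 3232)) = sqrt(-3059 + (-21612 - 10975/6111)/((33 - (1 + 0))*(-45) + 3232)) = sqrt(-3059 + (-21612 - 10975*1/6111)/((33 - 1*1)*(-45) + 3232)) = sqrt(-3059 + (-21612 - 10975/6111)/((33 - 1)*(-45) + 3232)) = sqrt(-3059 - 132081907/(6111*(32*(-45) + 3232))) = sqrt(-3059 - 132081907/(6111*(-1440 + 3232))) = sqrt(-3059 - 132081907/6111/1792) = sqrt(-3059 - 132081907/6111*1/1792) = sqrt(-3059 - 132081907/10950912) = sqrt(-33630921715/10950912) = I*sqrt(3262199406355)/32592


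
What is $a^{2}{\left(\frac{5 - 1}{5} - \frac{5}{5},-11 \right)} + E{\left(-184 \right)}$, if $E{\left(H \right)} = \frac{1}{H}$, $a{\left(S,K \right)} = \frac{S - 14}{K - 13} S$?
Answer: $\frac{70943}{8280000} \approx 0.008568$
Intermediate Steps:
$a{\left(S,K \right)} = \frac{S \left(-14 + S\right)}{-13 + K}$ ($a{\left(S,K \right)} = \frac{-14 + S}{-13 + K} S = \frac{S \left(-14 + S\right)}{-13 + K}$)
$a^{2}{\left(\frac{5 - 1}{5} - \frac{5}{5},-11 \right)} + E{\left(-184 \right)} = \left(\frac{\left(\frac{5 - 1}{5} - \frac{5}{5}\right) \left(-14 - \left(1 - \frac{5 - 1}{5}\right)\right)}{-13 - 11}\right)^{2} + \frac{1}{-184} = \left(\frac{\left(\left(5 - 1\right) \frac{1}{5} - 1\right) \left(-14 - \left(1 - \left(5 - 1\right) \frac{1}{5}\right)\right)}{-24}\right)^{2} - \frac{1}{184} = \left(\left(4 \cdot \frac{1}{5} - 1\right) \left(- \frac{1}{24}\right) \left(-14 + \left(4 \cdot \frac{1}{5} - 1\right)\right)\right)^{2} - \frac{1}{184} = \left(\left(\frac{4}{5} - 1\right) \left(- \frac{1}{24}\right) \left(-14 + \left(\frac{4}{5} - 1\right)\right)\right)^{2} - \frac{1}{184} = \left(\left(- \frac{1}{5}\right) \left(- \frac{1}{24}\right) \left(-14 - \frac{1}{5}\right)\right)^{2} - \frac{1}{184} = \left(\left(- \frac{1}{5}\right) \left(- \frac{1}{24}\right) \left(- \frac{71}{5}\right)\right)^{2} - \frac{1}{184} = \left(- \frac{71}{600}\right)^{2} - \frac{1}{184} = \frac{5041}{360000} - \frac{1}{184} = \frac{70943}{8280000}$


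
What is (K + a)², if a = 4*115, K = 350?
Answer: 656100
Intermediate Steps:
a = 460
(K + a)² = (350 + 460)² = 810² = 656100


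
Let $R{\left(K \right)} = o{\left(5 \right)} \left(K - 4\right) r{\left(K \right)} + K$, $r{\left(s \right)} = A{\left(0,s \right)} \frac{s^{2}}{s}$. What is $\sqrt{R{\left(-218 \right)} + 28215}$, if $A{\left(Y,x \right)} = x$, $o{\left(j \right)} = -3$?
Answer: $\sqrt{31678981} \approx 5628.4$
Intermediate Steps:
$r{\left(s \right)} = s^{2}$ ($r{\left(s \right)} = s \frac{s^{2}}{s} = s s = s^{2}$)
$R{\left(K \right)} = K + K^{2} \left(12 - 3 K\right)$ ($R{\left(K \right)} = - 3 \left(K - 4\right) K^{2} + K = - 3 \left(-4 + K\right) K^{2} + K = \left(12 - 3 K\right) K^{2} + K = K^{2} \left(12 - 3 K\right) + K = K + K^{2} \left(12 - 3 K\right)$)
$\sqrt{R{\left(-218 \right)} + 28215} = \sqrt{- 218 \left(1 - 3 \left(-218\right)^{2} + 12 \left(-218\right)\right) + 28215} = \sqrt{- 218 \left(1 - 142572 - 2616\right) + 28215} = \sqrt{\left(-218\right) \left(-145187\right) + 28215} = \sqrt{31650766 + 28215} = \sqrt{31678981}$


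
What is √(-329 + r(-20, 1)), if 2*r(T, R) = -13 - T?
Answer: I*√1302/2 ≈ 18.042*I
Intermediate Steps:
r(T, R) = -13/2 - T/2 (r(T, R) = (-13 - T)/2 = -13/2 - T/2)
√(-329 + r(-20, 1)) = √(-329 + (-13/2 - ½*(-20))) = √(-329 + (-13/2 + 10)) = √(-329 + 7/2) = √(-651/2) = I*√1302/2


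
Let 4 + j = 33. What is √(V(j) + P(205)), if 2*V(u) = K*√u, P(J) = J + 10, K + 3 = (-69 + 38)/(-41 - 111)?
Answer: √(1241840 - 8075*√29)/76 ≈ 14.404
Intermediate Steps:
j = 29 (j = -4 + 33 = 29)
K = -425/152 (K = -3 + (-69 + 38)/(-41 - 111) = -3 - 31/(-152) = -3 - 31*(-1/152) = -3 + 31/152 = -425/152 ≈ -2.7961)
P(J) = 10 + J
V(u) = -425*√u/304 (V(u) = (-425*√u/152)/2 = -425*√u/304)
√(V(j) + P(205)) = √(-425*√29/304 + (10 + 205)) = √(-425*√29/304 + 215) = √(215 - 425*√29/304)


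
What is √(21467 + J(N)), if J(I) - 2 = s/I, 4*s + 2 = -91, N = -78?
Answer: √58052982/52 ≈ 146.52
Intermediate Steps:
s = -93/4 (s = -½ + (¼)*(-91) = -½ - 91/4 = -93/4 ≈ -23.250)
J(I) = 2 - 93/(4*I)
√(21467 + J(N)) = √(21467 + (2 - 93/4/(-78))) = √(21467 + (2 - 93/4*(-1/78))) = √(21467 + (2 + 31/104)) = √(21467 + 239/104) = √(2232807/104) = √58052982/52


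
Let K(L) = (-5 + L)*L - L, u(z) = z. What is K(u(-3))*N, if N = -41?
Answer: -1107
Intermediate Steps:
K(L) = -L + L*(-5 + L) (K(L) = L*(-5 + L) - L = -L + L*(-5 + L))
K(u(-3))*N = -3*(-6 - 3)*(-41) = -3*(-9)*(-41) = 27*(-41) = -1107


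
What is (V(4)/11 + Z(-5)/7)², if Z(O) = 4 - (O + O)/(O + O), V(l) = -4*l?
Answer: 6241/5929 ≈ 1.0526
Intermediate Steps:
Z(O) = 3 (Z(O) = 4 - 2*O/(2*O) = 4 - 2*O*1/(2*O) = 4 - 1*1 = 4 - 1 = 3)
(V(4)/11 + Z(-5)/7)² = (-4*4/11 + 3/7)² = (-16*1/11 + 3*(⅐))² = (-16/11 + 3/7)² = (-79/77)² = 6241/5929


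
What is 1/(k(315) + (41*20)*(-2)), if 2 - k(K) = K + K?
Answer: -1/2268 ≈ -0.00044092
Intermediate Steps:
k(K) = 2 - 2*K (k(K) = 2 - (K + K) = 2 - 2*K)
1/(k(315) + (41*20)*(-2)) = 1/((2 - 2*315) + (41*20)*(-2)) = 1/((2 - 630) + 820*(-2)) = 1/(-628 - 1640) = 1/(-2268) = -1/2268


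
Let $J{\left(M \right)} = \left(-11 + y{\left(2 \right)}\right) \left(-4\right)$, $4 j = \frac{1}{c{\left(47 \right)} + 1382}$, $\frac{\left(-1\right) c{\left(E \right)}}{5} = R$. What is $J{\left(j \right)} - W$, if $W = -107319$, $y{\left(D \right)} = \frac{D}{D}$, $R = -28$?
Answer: $107359$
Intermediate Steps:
$c{\left(E \right)} = 140$ ($c{\left(E \right)} = \left(-5\right) \left(-28\right) = 140$)
$j = \frac{1}{6088}$ ($j = \frac{1}{4 \left(140 + 1382\right)} = \frac{1}{4 \cdot 1522} = \frac{1}{4} \cdot \frac{1}{1522} = \frac{1}{6088} \approx 0.00016426$)
$y{\left(D \right)} = 1$
$J{\left(M \right)} = 40$ ($J{\left(M \right)} = \left(-11 + 1\right) \left(-4\right) = \left(-10\right) \left(-4\right) = 40$)
$J{\left(j \right)} - W = 40 - -107319 = 40 + 107319 = 107359$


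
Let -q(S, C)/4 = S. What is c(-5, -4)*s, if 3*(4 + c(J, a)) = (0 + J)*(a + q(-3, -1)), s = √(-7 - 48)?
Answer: -52*I*√55/3 ≈ -128.55*I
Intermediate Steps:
s = I*√55 (s = √(-55) = I*√55 ≈ 7.4162*I)
q(S, C) = -4*S
c(J, a) = -4 + J*(12 + a)/3 (c(J, a) = -4 + ((0 + J)*(a - 4*(-3)))/3 = -4 + (J*(a + 12))/3 = -4 + (J*(12 + a))/3 = -4 + J*(12 + a)/3)
c(-5, -4)*s = (-4 + 4*(-5) + (⅓)*(-5)*(-4))*(I*√55) = (-4 - 20 + 20/3)*(I*√55) = -52*I*√55/3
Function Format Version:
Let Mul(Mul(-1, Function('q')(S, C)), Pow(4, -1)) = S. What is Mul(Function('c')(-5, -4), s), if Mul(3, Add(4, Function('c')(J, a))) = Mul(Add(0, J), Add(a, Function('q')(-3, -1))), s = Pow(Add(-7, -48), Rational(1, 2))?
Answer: Mul(Rational(-52, 3), I, Pow(55, Rational(1, 2))) ≈ Mul(-128.55, I)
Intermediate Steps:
s = Mul(I, Pow(55, Rational(1, 2))) (s = Pow(-55, Rational(1, 2)) = Mul(I, Pow(55, Rational(1, 2))) ≈ Mul(7.4162, I))
Function('q')(S, C) = Mul(-4, S)
Function('c')(J, a) = Add(-4, Mul(Rational(1, 3), J, Add(12, a))) (Function('c')(J, a) = Add(-4, Mul(Rational(1, 3), Mul(Add(0, J), Add(a, Mul(-4, -3))))) = Add(-4, Mul(Rational(1, 3), Mul(J, Add(a, 12)))) = Add(-4, Mul(Rational(1, 3), Mul(J, Add(12, a)))) = Add(-4, Mul(Rational(1, 3), J, Add(12, a))))
Mul(Function('c')(-5, -4), s) = Mul(Add(-4, Mul(4, -5), Mul(Rational(1, 3), -5, -4)), Mul(I, Pow(55, Rational(1, 2)))) = Mul(Add(-4, -20, Rational(20, 3)), Mul(I, Pow(55, Rational(1, 2)))) = Mul(Rational(-52, 3), Mul(I, Pow(55, Rational(1, 2)))) = Mul(Rational(-52, 3), I, Pow(55, Rational(1, 2)))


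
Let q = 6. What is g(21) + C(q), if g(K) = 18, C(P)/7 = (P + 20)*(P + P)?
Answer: 2202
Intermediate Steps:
C(P) = 14*P*(20 + P) (C(P) = 7*((P + 20)*(P + P)) = 7*((20 + P)*(2*P)) = 7*(2*P*(20 + P)) = 14*P*(20 + P))
g(21) + C(q) = 18 + 14*6*(20 + 6) = 18 + 14*6*26 = 18 + 2184 = 2202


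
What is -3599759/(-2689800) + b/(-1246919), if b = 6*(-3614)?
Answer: 4546933515721/3353962726200 ≈ 1.3557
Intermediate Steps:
b = -21684
-3599759/(-2689800) + b/(-1246919) = -3599759/(-2689800) - 21684/(-1246919) = -3599759*(-1/2689800) - 21684*(-1/1246919) = 3599759/2689800 + 21684/1246919 = 4546933515721/3353962726200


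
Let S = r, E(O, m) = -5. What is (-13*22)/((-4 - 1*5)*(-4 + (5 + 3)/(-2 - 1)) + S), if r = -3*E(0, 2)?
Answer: -286/75 ≈ -3.8133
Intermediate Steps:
r = 15 (r = -3*(-5) = 15)
S = 15
(-13*22)/((-4 - 1*5)*(-4 + (5 + 3)/(-2 - 1)) + S) = (-13*22)/((-4 - 1*5)*(-4 + (5 + 3)/(-2 - 1)) + 15) = -286/((-4 - 5)*(-4 + 8/(-3)) + 15) = -286/(-9*(-4 + 8*(-⅓)) + 15) = -286/(-9*(-4 - 8/3) + 15) = -286/(-9*(-20/3) + 15) = -286/(60 + 15) = -286/75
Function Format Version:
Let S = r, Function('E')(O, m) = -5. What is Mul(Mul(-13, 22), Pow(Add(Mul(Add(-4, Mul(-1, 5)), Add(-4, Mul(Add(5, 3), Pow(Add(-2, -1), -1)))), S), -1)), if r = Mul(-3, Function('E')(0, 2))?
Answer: Rational(-286, 75) ≈ -3.8133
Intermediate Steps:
r = 15 (r = Mul(-3, -5) = 15)
S = 15
Mul(Mul(-13, 22), Pow(Add(Mul(Add(-4, Mul(-1, 5)), Add(-4, Mul(Add(5, 3), Pow(Add(-2, -1), -1)))), S), -1)) = Mul(Mul(-13, 22), Pow(Add(Mul(Add(-4, Mul(-1, 5)), Add(-4, Mul(Add(5, 3), Pow(Add(-2, -1), -1)))), 15), -1)) = Mul(-286, Pow(Add(Mul(Add(-4, -5), Add(-4, Mul(8, Pow(-3, -1)))), 15), -1)) = Mul(-286, Pow(Add(Mul(-9, Add(-4, Mul(8, Rational(-1, 3)))), 15), -1)) = Mul(-286, Pow(Add(Mul(-9, Add(-4, Rational(-8, 3))), 15), -1)) = Mul(-286, Pow(Add(Mul(-9, Rational(-20, 3)), 15), -1)) = Mul(-286, Pow(Add(60, 15), -1)) = Mul(-286, Pow(75, -1)) = Mul(-286, Rational(1, 75)) = Rational(-286, 75)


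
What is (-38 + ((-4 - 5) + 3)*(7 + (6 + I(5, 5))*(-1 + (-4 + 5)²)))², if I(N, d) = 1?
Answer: 6400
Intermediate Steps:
(-38 + ((-4 - 5) + 3)*(7 + (6 + I(5, 5))*(-1 + (-4 + 5)²)))² = (-38 + ((-4 - 5) + 3)*(7 + (6 + 1)*(-1 + (-4 + 5)²)))² = (-38 + (-9 + 3)*(7 + 7*(-1 + 1²)))² = (-38 - 6*(7 + 7*(-1 + 1)))² = (-38 - 6*(7 + 7*0))² = (-38 - 6*(7 + 0))² = (-38 - 6*7)² = (-38 - 42)² = (-80)² = 6400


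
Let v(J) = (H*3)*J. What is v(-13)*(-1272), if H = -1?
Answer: -49608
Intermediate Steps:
v(J) = -3*J (v(J) = (-1*3)*J = -3*J)
v(-13)*(-1272) = -3*(-13)*(-1272) = 39*(-1272) = -49608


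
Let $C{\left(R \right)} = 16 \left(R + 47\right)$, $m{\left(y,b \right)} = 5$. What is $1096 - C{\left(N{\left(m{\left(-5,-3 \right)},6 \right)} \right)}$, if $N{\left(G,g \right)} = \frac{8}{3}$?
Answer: $\frac{904}{3} \approx 301.33$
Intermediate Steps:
$N{\left(G,g \right)} = \frac{8}{3}$ ($N{\left(G,g \right)} = 8 \cdot \frac{1}{3} = \frac{8}{3}$)
$C{\left(R \right)} = 752 + 16 R$ ($C{\left(R \right)} = 16 \left(47 + R\right) = 752 + 16 R$)
$1096 - C{\left(N{\left(m{\left(-5,-3 \right)},6 \right)} \right)} = 1096 - \left(752 + 16 \cdot \frac{8}{3}\right) = 1096 - \left(752 + \frac{128}{3}\right) = 1096 - \frac{2384}{3} = \frac{904}{3}$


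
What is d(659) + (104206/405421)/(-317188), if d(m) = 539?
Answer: 34656265169783/64297338074 ≈ 539.00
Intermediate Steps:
d(659) + (104206/405421)/(-317188) = 539 + (104206/405421)/(-317188) = 539 + (104206*(1/405421))*(-1/317188) = 539 + (104206/405421)*(-1/317188) = 539 - 52103/64297338074 = 34656265169783/64297338074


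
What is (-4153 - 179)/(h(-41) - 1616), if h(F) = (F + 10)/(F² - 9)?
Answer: 2414368/900661 ≈ 2.6807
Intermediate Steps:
h(F) = (10 + F)/(-9 + F²)
(-4153 - 179)/(h(-41) - 1616) = (-4153 - 179)/((10 - 41)/(-9 + (-41)²) - 1616) = -4332/(-31/(-9 + 1681) - 1616) = -4332/(-31/1672 - 1616) = -4332/(-2701983/1672) = -4332*(-1672/2701983) = 2414368/900661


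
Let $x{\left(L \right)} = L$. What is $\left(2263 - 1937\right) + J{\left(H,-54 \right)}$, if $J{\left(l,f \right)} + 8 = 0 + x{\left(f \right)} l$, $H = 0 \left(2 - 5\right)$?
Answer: $318$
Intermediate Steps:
$H = 0$ ($H = 0 \left(-3\right) = 0$)
$J{\left(l,f \right)} = -8 + f l$ ($J{\left(l,f \right)} = -8 + \left(0 + f l\right) = -8 + f l$)
$\left(2263 - 1937\right) + J{\left(H,-54 \right)} = \left(2263 - 1937\right) - 8 = 326 + \left(-8 + 0\right) = 326 - 8 = 318$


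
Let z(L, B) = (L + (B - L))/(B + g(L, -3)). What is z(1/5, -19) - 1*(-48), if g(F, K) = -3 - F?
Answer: 5423/111 ≈ 48.856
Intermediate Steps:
z(L, B) = B/(-3 + B - L) (z(L, B) = (L + (B - L))/(B + (-3 - L)) = B/(-3 + B - L))
z(1/5, -19) - 1*(-48) = -19/(-3 - 19 - 1/5) - 1*(-48) = -19/(-3 - 19 - 1*⅕) + 48 = -19/(-3 - 19 - ⅕) + 48 = -19/(-111/5) + 48 = -19*(-5/111) + 48 = 95/111 + 48 = 5423/111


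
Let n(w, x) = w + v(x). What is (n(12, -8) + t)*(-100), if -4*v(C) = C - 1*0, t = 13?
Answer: -2700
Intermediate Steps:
v(C) = -C/4 (v(C) = -(C - 1*0)/4 = -(C + 0)/4 = -C/4)
n(w, x) = w - x/4
(n(12, -8) + t)*(-100) = ((12 - ¼*(-8)) + 13)*(-100) = ((12 + 2) + 13)*(-100) = (14 + 13)*(-100) = 27*(-100) = -2700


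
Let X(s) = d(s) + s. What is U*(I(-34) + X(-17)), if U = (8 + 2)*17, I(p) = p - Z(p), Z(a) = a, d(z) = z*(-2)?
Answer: 2890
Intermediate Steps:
d(z) = -2*z
X(s) = -s (X(s) = -2*s + s = -s)
I(p) = 0 (I(p) = p - p = 0)
U = 170 (U = 10*17 = 170)
U*(I(-34) + X(-17)) = 170*(0 - 1*(-17)) = 170*(0 + 17) = 170*17 = 2890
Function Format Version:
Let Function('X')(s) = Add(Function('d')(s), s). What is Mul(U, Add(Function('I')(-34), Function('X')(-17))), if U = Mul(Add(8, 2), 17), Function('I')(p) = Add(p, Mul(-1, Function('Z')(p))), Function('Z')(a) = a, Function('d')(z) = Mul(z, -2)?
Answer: 2890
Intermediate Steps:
Function('d')(z) = Mul(-2, z)
Function('X')(s) = Mul(-1, s) (Function('X')(s) = Add(Mul(-2, s), s) = Mul(-1, s))
Function('I')(p) = 0 (Function('I')(p) = Add(p, Mul(-1, p)) = 0)
U = 170 (U = Mul(10, 17) = 170)
Mul(U, Add(Function('I')(-34), Function('X')(-17))) = Mul(170, Add(0, Mul(-1, -17))) = Mul(170, Add(0, 17)) = Mul(170, 17) = 2890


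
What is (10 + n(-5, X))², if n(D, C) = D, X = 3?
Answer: 25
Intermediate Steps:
(10 + n(-5, X))² = (10 - 5)² = 5² = 25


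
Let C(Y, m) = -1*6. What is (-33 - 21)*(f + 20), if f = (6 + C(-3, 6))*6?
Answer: -1080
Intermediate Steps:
C(Y, m) = -6
f = 0 (f = (6 - 6)*6 = 0*6 = 0)
(-33 - 21)*(f + 20) = (-33 - 21)*(0 + 20) = -54*20 = -1080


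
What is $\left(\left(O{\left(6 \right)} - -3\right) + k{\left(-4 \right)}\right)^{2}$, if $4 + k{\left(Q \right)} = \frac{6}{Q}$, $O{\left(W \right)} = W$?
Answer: $\frac{49}{4} \approx 12.25$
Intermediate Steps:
$k{\left(Q \right)} = -4 + \frac{6}{Q}$
$\left(\left(O{\left(6 \right)} - -3\right) + k{\left(-4 \right)}\right)^{2} = \left(\left(6 - -3\right) - \left(4 - \frac{6}{-4}\right)\right)^{2} = \left(\left(6 + 3\right) + \left(-4 + 6 \left(- \frac{1}{4}\right)\right)\right)^{2} = \left(9 - \frac{11}{2}\right)^{2} = \left(\frac{7}{2}\right)^{2} = \frac{49}{4}$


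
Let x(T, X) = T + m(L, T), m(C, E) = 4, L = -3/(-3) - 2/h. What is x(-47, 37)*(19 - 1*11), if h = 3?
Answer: -344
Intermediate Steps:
L = 1/3 (L = -3/(-3) - 2/3 = -3*(-1/3) - 2*1/3 = 1 - 2/3 = 1/3 ≈ 0.33333)
x(T, X) = 4 + T (x(T, X) = T + 4 = 4 + T)
x(-47, 37)*(19 - 1*11) = (4 - 47)*(19 - 1*11) = -43*(19 - 11) = -43*8 = -344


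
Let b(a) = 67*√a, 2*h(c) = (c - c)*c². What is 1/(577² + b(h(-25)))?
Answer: 1/332929 ≈ 3.0036e-6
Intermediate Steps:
h(c) = 0 (h(c) = ((c - c)*c²)/2 = (0*c²)/2 = (½)*0 = 0)
1/(577² + b(h(-25))) = 1/(577² + 67*√0) = 1/(332929 + 67*0) = 1/(332929 + 0) = 1/332929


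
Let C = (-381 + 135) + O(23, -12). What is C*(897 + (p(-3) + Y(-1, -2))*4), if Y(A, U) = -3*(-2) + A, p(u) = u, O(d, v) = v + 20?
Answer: -215390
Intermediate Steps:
O(d, v) = 20 + v
C = -238 (C = (-381 + 135) + (20 - 12) = -246 + 8 = -238)
Y(A, U) = 6 + A
C*(897 + (p(-3) + Y(-1, -2))*4) = -238*(897 + (-3 + (6 - 1))*4) = -238*(897 + (-3 + 5)*4) = -238*(897 + 2*4) = -238*(897 + 8) = -238*905 = -215390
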